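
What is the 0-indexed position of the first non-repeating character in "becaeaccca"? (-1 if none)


Input: becaeaccca
Character frequencies:
  'a': 3
  'b': 1
  'c': 4
  'e': 2
Scanning left to right for freq == 1:
  Position 0 ('b'): unique! => answer = 0

0


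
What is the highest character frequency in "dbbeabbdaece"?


Input: dbbeabbdaece
Character counts:
  'a': 2
  'b': 4
  'c': 1
  'd': 2
  'e': 3
Maximum frequency: 4

4


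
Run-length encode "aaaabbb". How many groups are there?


Input: aaaabbb
Scanning for consecutive runs:
  Group 1: 'a' x 4 (positions 0-3)
  Group 2: 'b' x 3 (positions 4-6)
Total groups: 2

2


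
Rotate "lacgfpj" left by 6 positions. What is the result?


Input: "lacgfpj", rotate left by 6
First 6 characters: "lacgfp"
Remaining characters: "j"
Concatenate remaining + first: "j" + "lacgfp" = "jlacgfp"

jlacgfp


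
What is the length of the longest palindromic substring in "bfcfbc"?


Input: "bfcfbc"
Checking substrings for palindromes:
  [0:5] "bfcfb" (len 5) => palindrome
  [1:4] "fcf" (len 3) => palindrome
Longest palindromic substring: "bfcfb" with length 5

5


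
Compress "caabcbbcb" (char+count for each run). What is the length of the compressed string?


Input: caabcbbcb
Runs:
  'c' x 1 => "c1"
  'a' x 2 => "a2"
  'b' x 1 => "b1"
  'c' x 1 => "c1"
  'b' x 2 => "b2"
  'c' x 1 => "c1"
  'b' x 1 => "b1"
Compressed: "c1a2b1c1b2c1b1"
Compressed length: 14

14


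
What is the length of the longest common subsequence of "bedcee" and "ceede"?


LCS of "bedcee" and "ceede"
DP table:
           c    e    e    d    e
      0    0    0    0    0    0
  b   0    0    0    0    0    0
  e   0    0    1    1    1    1
  d   0    0    1    1    2    2
  c   0    1    1    1    2    2
  e   0    1    2    2    2    3
  e   0    1    2    3    3    3
LCS length = dp[6][5] = 3

3


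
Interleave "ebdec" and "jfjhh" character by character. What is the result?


Interleaving "ebdec" and "jfjhh":
  Position 0: 'e' from first, 'j' from second => "ej"
  Position 1: 'b' from first, 'f' from second => "bf"
  Position 2: 'd' from first, 'j' from second => "dj"
  Position 3: 'e' from first, 'h' from second => "eh"
  Position 4: 'c' from first, 'h' from second => "ch"
Result: ejbfdjehch

ejbfdjehch


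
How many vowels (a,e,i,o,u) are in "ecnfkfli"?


Input: ecnfkfli
Checking each character:
  'e' at position 0: vowel (running total: 1)
  'c' at position 1: consonant
  'n' at position 2: consonant
  'f' at position 3: consonant
  'k' at position 4: consonant
  'f' at position 5: consonant
  'l' at position 6: consonant
  'i' at position 7: vowel (running total: 2)
Total vowels: 2

2


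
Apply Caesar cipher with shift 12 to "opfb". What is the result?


Caesar cipher: shift "opfb" by 12
  'o' (pos 14) + 12 = pos 0 = 'a'
  'p' (pos 15) + 12 = pos 1 = 'b'
  'f' (pos 5) + 12 = pos 17 = 'r'
  'b' (pos 1) + 12 = pos 13 = 'n'
Result: abrn

abrn


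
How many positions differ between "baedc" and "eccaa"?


Comparing "baedc" and "eccaa" position by position:
  Position 0: 'b' vs 'e' => DIFFER
  Position 1: 'a' vs 'c' => DIFFER
  Position 2: 'e' vs 'c' => DIFFER
  Position 3: 'd' vs 'a' => DIFFER
  Position 4: 'c' vs 'a' => DIFFER
Positions that differ: 5

5


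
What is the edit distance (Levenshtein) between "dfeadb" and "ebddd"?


Computing edit distance: "dfeadb" -> "ebddd"
DP table:
           e    b    d    d    d
      0    1    2    3    4    5
  d   1    1    2    2    3    4
  f   2    2    2    3    3    4
  e   3    2    3    3    4    4
  a   4    3    3    4    4    5
  d   5    4    4    3    4    4
  b   6    5    4    4    4    5
Edit distance = dp[6][5] = 5

5


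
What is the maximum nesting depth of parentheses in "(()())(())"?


Input: "(()())(())"
Tracking depth:
  Position 0 '(': depth becomes 1
  Position 1 '(': depth becomes 2
  Position 2 ')': depth becomes 1
  Position 3 '(': depth becomes 2
  Position 4 ')': depth becomes 1
  Position 5 ')': depth becomes 0
  Position 6 '(': depth becomes 1
  Position 7 '(': depth becomes 2
  Position 8 ')': depth becomes 1
  Position 9 ')': depth becomes 0
Maximum depth reached: 2

2


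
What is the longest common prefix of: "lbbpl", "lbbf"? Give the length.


Words: lbbpl, lbbf
  Position 0: all 'l' => match
  Position 1: all 'b' => match
  Position 2: all 'b' => match
  Position 3: ('p', 'f') => mismatch, stop
LCP = "lbb" (length 3)

3


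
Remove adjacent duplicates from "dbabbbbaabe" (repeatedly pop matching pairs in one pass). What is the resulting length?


Input: dbabbbbaabe
Stack-based adjacent duplicate removal:
  Read 'd': push. Stack: d
  Read 'b': push. Stack: db
  Read 'a': push. Stack: dba
  Read 'b': push. Stack: dbab
  Read 'b': matches stack top 'b' => pop. Stack: dba
  Read 'b': push. Stack: dbab
  Read 'b': matches stack top 'b' => pop. Stack: dba
  Read 'a': matches stack top 'a' => pop. Stack: db
  Read 'a': push. Stack: dba
  Read 'b': push. Stack: dbab
  Read 'e': push. Stack: dbabe
Final stack: "dbabe" (length 5)

5


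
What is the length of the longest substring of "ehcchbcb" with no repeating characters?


Input: "ehcchbcb"
Sliding window (track last position of each char):
  Position 0 ('e'): window [0,0] length 1 -- new best
  Position 1 ('h'): window [0,1] length 2 -- new best
  Position 2 ('c'): window [0,2] length 3 -- new best
  Position 3 ('c'): repeat (last at 2), move window start to 3
  Position 3 ('c'): window [3,3] length 1
  Position 4 ('h'): window [3,4] length 2
  Position 5 ('b'): window [3,5] length 3
  Position 6 ('c'): repeat (last at 3), move window start to 4
  Position 6 ('c'): window [4,6] length 3
  Position 7 ('b'): repeat (last at 5), move window start to 6
  Position 7 ('b'): window [6,7] length 2
Longest substring with no repeats: "ehc" with length 3

3


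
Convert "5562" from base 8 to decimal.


Input: "5562" in base 8
Positional expansion:
  Digit '5' (value 5) x 8^3 = 2560
  Digit '5' (value 5) x 8^2 = 320
  Digit '6' (value 6) x 8^1 = 48
  Digit '2' (value 2) x 8^0 = 2
Sum = 2930

2930


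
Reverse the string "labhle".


Input: labhle
Reading characters right to left:
  Position 5: 'e'
  Position 4: 'l'
  Position 3: 'h'
  Position 2: 'b'
  Position 1: 'a'
  Position 0: 'l'
Reversed: elhbal

elhbal


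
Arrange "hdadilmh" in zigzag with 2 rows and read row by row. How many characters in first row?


Zigzag "hdadilmh" into 2 rows:
Placing characters:
  'h' => row 0
  'd' => row 1
  'a' => row 0
  'd' => row 1
  'i' => row 0
  'l' => row 1
  'm' => row 0
  'h' => row 1
Rows:
  Row 0: "haim"
  Row 1: "ddlh"
First row length: 4

4


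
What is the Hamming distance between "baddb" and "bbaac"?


Comparing "baddb" and "bbaac" position by position:
  Position 0: 'b' vs 'b' => same
  Position 1: 'a' vs 'b' => differ
  Position 2: 'd' vs 'a' => differ
  Position 3: 'd' vs 'a' => differ
  Position 4: 'b' vs 'c' => differ
Total differences (Hamming distance): 4

4


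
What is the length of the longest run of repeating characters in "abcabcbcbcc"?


Input: "abcabcbcbcc"
Scanning for longest run:
  Position 1 ('b'): new char, reset run to 1
  Position 2 ('c'): new char, reset run to 1
  Position 3 ('a'): new char, reset run to 1
  Position 4 ('b'): new char, reset run to 1
  Position 5 ('c'): new char, reset run to 1
  Position 6 ('b'): new char, reset run to 1
  Position 7 ('c'): new char, reset run to 1
  Position 8 ('b'): new char, reset run to 1
  Position 9 ('c'): new char, reset run to 1
  Position 10 ('c'): continues run of 'c', length=2
Longest run: 'c' with length 2

2


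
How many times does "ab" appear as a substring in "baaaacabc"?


Searching for "ab" in "baaaacabc"
Scanning each position:
  Position 0: "ba" => no
  Position 1: "aa" => no
  Position 2: "aa" => no
  Position 3: "aa" => no
  Position 4: "ac" => no
  Position 5: "ca" => no
  Position 6: "ab" => MATCH
  Position 7: "bc" => no
Total occurrences: 1

1


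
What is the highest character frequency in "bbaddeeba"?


Input: bbaddeeba
Character counts:
  'a': 2
  'b': 3
  'd': 2
  'e': 2
Maximum frequency: 3

3


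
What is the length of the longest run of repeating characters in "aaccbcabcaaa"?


Input: "aaccbcabcaaa"
Scanning for longest run:
  Position 1 ('a'): continues run of 'a', length=2
  Position 2 ('c'): new char, reset run to 1
  Position 3 ('c'): continues run of 'c', length=2
  Position 4 ('b'): new char, reset run to 1
  Position 5 ('c'): new char, reset run to 1
  Position 6 ('a'): new char, reset run to 1
  Position 7 ('b'): new char, reset run to 1
  Position 8 ('c'): new char, reset run to 1
  Position 9 ('a'): new char, reset run to 1
  Position 10 ('a'): continues run of 'a', length=2
  Position 11 ('a'): continues run of 'a', length=3
Longest run: 'a' with length 3

3


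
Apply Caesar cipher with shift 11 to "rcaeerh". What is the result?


Caesar cipher: shift "rcaeerh" by 11
  'r' (pos 17) + 11 = pos 2 = 'c'
  'c' (pos 2) + 11 = pos 13 = 'n'
  'a' (pos 0) + 11 = pos 11 = 'l'
  'e' (pos 4) + 11 = pos 15 = 'p'
  'e' (pos 4) + 11 = pos 15 = 'p'
  'r' (pos 17) + 11 = pos 2 = 'c'
  'h' (pos 7) + 11 = pos 18 = 's'
Result: cnlppcs

cnlppcs


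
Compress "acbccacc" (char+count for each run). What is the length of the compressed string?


Input: acbccacc
Runs:
  'a' x 1 => "a1"
  'c' x 1 => "c1"
  'b' x 1 => "b1"
  'c' x 2 => "c2"
  'a' x 1 => "a1"
  'c' x 2 => "c2"
Compressed: "a1c1b1c2a1c2"
Compressed length: 12

12


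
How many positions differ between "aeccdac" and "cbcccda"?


Comparing "aeccdac" and "cbcccda" position by position:
  Position 0: 'a' vs 'c' => DIFFER
  Position 1: 'e' vs 'b' => DIFFER
  Position 2: 'c' vs 'c' => same
  Position 3: 'c' vs 'c' => same
  Position 4: 'd' vs 'c' => DIFFER
  Position 5: 'a' vs 'd' => DIFFER
  Position 6: 'c' vs 'a' => DIFFER
Positions that differ: 5

5


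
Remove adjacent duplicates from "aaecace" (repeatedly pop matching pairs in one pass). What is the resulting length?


Input: aaecace
Stack-based adjacent duplicate removal:
  Read 'a': push. Stack: a
  Read 'a': matches stack top 'a' => pop. Stack: (empty)
  Read 'e': push. Stack: e
  Read 'c': push. Stack: ec
  Read 'a': push. Stack: eca
  Read 'c': push. Stack: ecac
  Read 'e': push. Stack: ecace
Final stack: "ecace" (length 5)

5


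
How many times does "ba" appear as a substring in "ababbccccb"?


Searching for "ba" in "ababbccccb"
Scanning each position:
  Position 0: "ab" => no
  Position 1: "ba" => MATCH
  Position 2: "ab" => no
  Position 3: "bb" => no
  Position 4: "bc" => no
  Position 5: "cc" => no
  Position 6: "cc" => no
  Position 7: "cc" => no
  Position 8: "cb" => no
Total occurrences: 1

1


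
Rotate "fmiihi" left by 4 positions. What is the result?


Input: "fmiihi", rotate left by 4
First 4 characters: "fmii"
Remaining characters: "hi"
Concatenate remaining + first: "hi" + "fmii" = "hifmii"

hifmii


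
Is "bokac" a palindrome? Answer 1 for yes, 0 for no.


Input: bokac
Reversed: cakob
  Compare pos 0 ('b') with pos 4 ('c'): MISMATCH
  Compare pos 1 ('o') with pos 3 ('a'): MISMATCH
Result: not a palindrome

0


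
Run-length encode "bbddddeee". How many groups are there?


Input: bbddddeee
Scanning for consecutive runs:
  Group 1: 'b' x 2 (positions 0-1)
  Group 2: 'd' x 4 (positions 2-5)
  Group 3: 'e' x 3 (positions 6-8)
Total groups: 3

3


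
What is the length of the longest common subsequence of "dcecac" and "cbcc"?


LCS of "dcecac" and "cbcc"
DP table:
           c    b    c    c
      0    0    0    0    0
  d   0    0    0    0    0
  c   0    1    1    1    1
  e   0    1    1    1    1
  c   0    1    1    2    2
  a   0    1    1    2    2
  c   0    1    1    2    3
LCS length = dp[6][4] = 3

3


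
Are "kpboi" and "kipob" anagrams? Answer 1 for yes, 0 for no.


Strings: "kpboi", "kipob"
Sorted first:  bikop
Sorted second: bikop
Sorted forms match => anagrams

1


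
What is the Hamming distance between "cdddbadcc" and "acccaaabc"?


Comparing "cdddbadcc" and "acccaaabc" position by position:
  Position 0: 'c' vs 'a' => differ
  Position 1: 'd' vs 'c' => differ
  Position 2: 'd' vs 'c' => differ
  Position 3: 'd' vs 'c' => differ
  Position 4: 'b' vs 'a' => differ
  Position 5: 'a' vs 'a' => same
  Position 6: 'd' vs 'a' => differ
  Position 7: 'c' vs 'b' => differ
  Position 8: 'c' vs 'c' => same
Total differences (Hamming distance): 7

7


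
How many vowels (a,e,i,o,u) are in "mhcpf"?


Input: mhcpf
Checking each character:
  'm' at position 0: consonant
  'h' at position 1: consonant
  'c' at position 2: consonant
  'p' at position 3: consonant
  'f' at position 4: consonant
Total vowels: 0

0


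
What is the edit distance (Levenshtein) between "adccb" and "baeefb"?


Computing edit distance: "adccb" -> "baeefb"
DP table:
           b    a    e    e    f    b
      0    1    2    3    4    5    6
  a   1    1    1    2    3    4    5
  d   2    2    2    2    3    4    5
  c   3    3    3    3    3    4    5
  c   4    4    4    4    4    4    5
  b   5    4    5    5    5    5    4
Edit distance = dp[5][6] = 4

4


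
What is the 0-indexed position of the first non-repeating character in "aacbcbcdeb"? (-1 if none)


Input: aacbcbcdeb
Character frequencies:
  'a': 2
  'b': 3
  'c': 3
  'd': 1
  'e': 1
Scanning left to right for freq == 1:
  Position 0 ('a'): freq=2, skip
  Position 1 ('a'): freq=2, skip
  Position 2 ('c'): freq=3, skip
  Position 3 ('b'): freq=3, skip
  Position 4 ('c'): freq=3, skip
  Position 5 ('b'): freq=3, skip
  Position 6 ('c'): freq=3, skip
  Position 7 ('d'): unique! => answer = 7

7


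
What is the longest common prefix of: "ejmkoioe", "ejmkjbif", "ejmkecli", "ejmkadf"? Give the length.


Words: ejmkoioe, ejmkjbif, ejmkecli, ejmkadf
  Position 0: all 'e' => match
  Position 1: all 'j' => match
  Position 2: all 'm' => match
  Position 3: all 'k' => match
  Position 4: ('o', 'j', 'e', 'a') => mismatch, stop
LCP = "ejmk" (length 4)

4


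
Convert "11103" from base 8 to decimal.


Input: "11103" in base 8
Positional expansion:
  Digit '1' (value 1) x 8^4 = 4096
  Digit '1' (value 1) x 8^3 = 512
  Digit '1' (value 1) x 8^2 = 64
  Digit '0' (value 0) x 8^1 = 0
  Digit '3' (value 3) x 8^0 = 3
Sum = 4675

4675


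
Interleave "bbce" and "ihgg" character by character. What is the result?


Interleaving "bbce" and "ihgg":
  Position 0: 'b' from first, 'i' from second => "bi"
  Position 1: 'b' from first, 'h' from second => "bh"
  Position 2: 'c' from first, 'g' from second => "cg"
  Position 3: 'e' from first, 'g' from second => "eg"
Result: bibhcgeg

bibhcgeg


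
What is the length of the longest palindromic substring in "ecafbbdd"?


Input: "ecafbbdd"
Checking substrings for palindromes:
  [4:6] "bb" (len 2) => palindrome
  [6:8] "dd" (len 2) => palindrome
Longest palindromic substring: "bb" with length 2

2


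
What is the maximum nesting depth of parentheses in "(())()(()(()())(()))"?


Input: "(())()(()(()())(()))"
Tracking depth:
  Position 0 '(': depth becomes 1
  Position 1 '(': depth becomes 2
  Position 2 ')': depth becomes 1
  Position 3 ')': depth becomes 0
  Position 4 '(': depth becomes 1
  Position 5 ')': depth becomes 0
  Position 6 '(': depth becomes 1
  Position 7 '(': depth becomes 2
  Position 8 ')': depth becomes 1
  Position 9 '(': depth becomes 2
  Position 10 '(': depth becomes 3
  Position 11 ')': depth becomes 2
  Position 12 '(': depth becomes 3
  Position 13 ')': depth becomes 2
  Position 14 ')': depth becomes 1
  Position 15 '(': depth becomes 2
  Position 16 '(': depth becomes 3
  Position 17 ')': depth becomes 2
  Position 18 ')': depth becomes 1
  Position 19 ')': depth becomes 0
Maximum depth reached: 3

3


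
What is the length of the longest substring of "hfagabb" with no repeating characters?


Input: "hfagabb"
Sliding window (track last position of each char):
  Position 0 ('h'): window [0,0] length 1 -- new best
  Position 1 ('f'): window [0,1] length 2 -- new best
  Position 2 ('a'): window [0,2] length 3 -- new best
  Position 3 ('g'): window [0,3] length 4 -- new best
  Position 4 ('a'): repeat (last at 2), move window start to 3
  Position 4 ('a'): window [3,4] length 2
  Position 5 ('b'): window [3,5] length 3
  Position 6 ('b'): repeat (last at 5), move window start to 6
  Position 6 ('b'): window [6,6] length 1
Longest substring with no repeats: "hfag" with length 4

4


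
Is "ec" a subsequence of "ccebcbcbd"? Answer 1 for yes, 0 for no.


Check if "ec" is a subsequence of "ccebcbcbd"
Greedy scan:
  Position 0 ('c'): no match needed
  Position 1 ('c'): no match needed
  Position 2 ('e'): matches sub[0] = 'e'
  Position 3 ('b'): no match needed
  Position 4 ('c'): matches sub[1] = 'c'
  Position 5 ('b'): no match needed
  Position 6 ('c'): no match needed
  Position 7 ('b'): no match needed
  Position 8 ('d'): no match needed
All 2 characters matched => is a subsequence

1


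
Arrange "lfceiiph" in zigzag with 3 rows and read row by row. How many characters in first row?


Zigzag "lfceiiph" into 3 rows:
Placing characters:
  'l' => row 0
  'f' => row 1
  'c' => row 2
  'e' => row 1
  'i' => row 0
  'i' => row 1
  'p' => row 2
  'h' => row 1
Rows:
  Row 0: "li"
  Row 1: "feih"
  Row 2: "cp"
First row length: 2

2


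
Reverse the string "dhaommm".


Input: dhaommm
Reading characters right to left:
  Position 6: 'm'
  Position 5: 'm'
  Position 4: 'm'
  Position 3: 'o'
  Position 2: 'a'
  Position 1: 'h'
  Position 0: 'd'
Reversed: mmmoahd

mmmoahd


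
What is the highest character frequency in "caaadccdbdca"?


Input: caaadccdbdca
Character counts:
  'a': 4
  'b': 1
  'c': 4
  'd': 3
Maximum frequency: 4

4


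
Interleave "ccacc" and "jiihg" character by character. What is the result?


Interleaving "ccacc" and "jiihg":
  Position 0: 'c' from first, 'j' from second => "cj"
  Position 1: 'c' from first, 'i' from second => "ci"
  Position 2: 'a' from first, 'i' from second => "ai"
  Position 3: 'c' from first, 'h' from second => "ch"
  Position 4: 'c' from first, 'g' from second => "cg"
Result: cjciaichcg

cjciaichcg


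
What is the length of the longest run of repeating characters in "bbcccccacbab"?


Input: "bbcccccacbab"
Scanning for longest run:
  Position 1 ('b'): continues run of 'b', length=2
  Position 2 ('c'): new char, reset run to 1
  Position 3 ('c'): continues run of 'c', length=2
  Position 4 ('c'): continues run of 'c', length=3
  Position 5 ('c'): continues run of 'c', length=4
  Position 6 ('c'): continues run of 'c', length=5
  Position 7 ('a'): new char, reset run to 1
  Position 8 ('c'): new char, reset run to 1
  Position 9 ('b'): new char, reset run to 1
  Position 10 ('a'): new char, reset run to 1
  Position 11 ('b'): new char, reset run to 1
Longest run: 'c' with length 5

5


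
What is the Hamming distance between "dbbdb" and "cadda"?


Comparing "dbbdb" and "cadda" position by position:
  Position 0: 'd' vs 'c' => differ
  Position 1: 'b' vs 'a' => differ
  Position 2: 'b' vs 'd' => differ
  Position 3: 'd' vs 'd' => same
  Position 4: 'b' vs 'a' => differ
Total differences (Hamming distance): 4

4


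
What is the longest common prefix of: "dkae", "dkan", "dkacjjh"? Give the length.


Words: dkae, dkan, dkacjjh
  Position 0: all 'd' => match
  Position 1: all 'k' => match
  Position 2: all 'a' => match
  Position 3: ('e', 'n', 'c') => mismatch, stop
LCP = "dka" (length 3)

3


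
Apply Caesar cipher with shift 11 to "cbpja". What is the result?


Caesar cipher: shift "cbpja" by 11
  'c' (pos 2) + 11 = pos 13 = 'n'
  'b' (pos 1) + 11 = pos 12 = 'm'
  'p' (pos 15) + 11 = pos 0 = 'a'
  'j' (pos 9) + 11 = pos 20 = 'u'
  'a' (pos 0) + 11 = pos 11 = 'l'
Result: nmaul

nmaul


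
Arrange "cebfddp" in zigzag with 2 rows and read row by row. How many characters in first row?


Zigzag "cebfddp" into 2 rows:
Placing characters:
  'c' => row 0
  'e' => row 1
  'b' => row 0
  'f' => row 1
  'd' => row 0
  'd' => row 1
  'p' => row 0
Rows:
  Row 0: "cbdp"
  Row 1: "efd"
First row length: 4

4


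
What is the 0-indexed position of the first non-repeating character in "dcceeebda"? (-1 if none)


Input: dcceeebda
Character frequencies:
  'a': 1
  'b': 1
  'c': 2
  'd': 2
  'e': 3
Scanning left to right for freq == 1:
  Position 0 ('d'): freq=2, skip
  Position 1 ('c'): freq=2, skip
  Position 2 ('c'): freq=2, skip
  Position 3 ('e'): freq=3, skip
  Position 4 ('e'): freq=3, skip
  Position 5 ('e'): freq=3, skip
  Position 6 ('b'): unique! => answer = 6

6


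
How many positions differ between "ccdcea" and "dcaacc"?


Comparing "ccdcea" and "dcaacc" position by position:
  Position 0: 'c' vs 'd' => DIFFER
  Position 1: 'c' vs 'c' => same
  Position 2: 'd' vs 'a' => DIFFER
  Position 3: 'c' vs 'a' => DIFFER
  Position 4: 'e' vs 'c' => DIFFER
  Position 5: 'a' vs 'c' => DIFFER
Positions that differ: 5

5


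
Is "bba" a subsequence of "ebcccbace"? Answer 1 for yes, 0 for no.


Check if "bba" is a subsequence of "ebcccbace"
Greedy scan:
  Position 0 ('e'): no match needed
  Position 1 ('b'): matches sub[0] = 'b'
  Position 2 ('c'): no match needed
  Position 3 ('c'): no match needed
  Position 4 ('c'): no match needed
  Position 5 ('b'): matches sub[1] = 'b'
  Position 6 ('a'): matches sub[2] = 'a'
  Position 7 ('c'): no match needed
  Position 8 ('e'): no match needed
All 3 characters matched => is a subsequence

1


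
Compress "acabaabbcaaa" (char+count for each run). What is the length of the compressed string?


Input: acabaabbcaaa
Runs:
  'a' x 1 => "a1"
  'c' x 1 => "c1"
  'a' x 1 => "a1"
  'b' x 1 => "b1"
  'a' x 2 => "a2"
  'b' x 2 => "b2"
  'c' x 1 => "c1"
  'a' x 3 => "a3"
Compressed: "a1c1a1b1a2b2c1a3"
Compressed length: 16

16


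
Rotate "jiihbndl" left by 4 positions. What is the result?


Input: "jiihbndl", rotate left by 4
First 4 characters: "jiih"
Remaining characters: "bndl"
Concatenate remaining + first: "bndl" + "jiih" = "bndljiih"

bndljiih


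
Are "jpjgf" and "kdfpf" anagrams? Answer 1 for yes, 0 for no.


Strings: "jpjgf", "kdfpf"
Sorted first:  fgjjp
Sorted second: dffkp
Differ at position 0: 'f' vs 'd' => not anagrams

0


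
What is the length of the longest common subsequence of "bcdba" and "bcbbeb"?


LCS of "bcdba" and "bcbbeb"
DP table:
           b    c    b    b    e    b
      0    0    0    0    0    0    0
  b   0    1    1    1    1    1    1
  c   0    1    2    2    2    2    2
  d   0    1    2    2    2    2    2
  b   0    1    2    3    3    3    3
  a   0    1    2    3    3    3    3
LCS length = dp[5][6] = 3

3


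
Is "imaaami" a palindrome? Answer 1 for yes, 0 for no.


Input: imaaami
Reversed: imaaami
  Compare pos 0 ('i') with pos 6 ('i'): match
  Compare pos 1 ('m') with pos 5 ('m'): match
  Compare pos 2 ('a') with pos 4 ('a'): match
Result: palindrome

1


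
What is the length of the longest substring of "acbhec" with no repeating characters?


Input: "acbhec"
Sliding window (track last position of each char):
  Position 0 ('a'): window [0,0] length 1 -- new best
  Position 1 ('c'): window [0,1] length 2 -- new best
  Position 2 ('b'): window [0,2] length 3 -- new best
  Position 3 ('h'): window [0,3] length 4 -- new best
  Position 4 ('e'): window [0,4] length 5 -- new best
  Position 5 ('c'): repeat (last at 1), move window start to 2
  Position 5 ('c'): window [2,5] length 4
Longest substring with no repeats: "acbhe" with length 5

5


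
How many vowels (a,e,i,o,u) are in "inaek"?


Input: inaek
Checking each character:
  'i' at position 0: vowel (running total: 1)
  'n' at position 1: consonant
  'a' at position 2: vowel (running total: 2)
  'e' at position 3: vowel (running total: 3)
  'k' at position 4: consonant
Total vowels: 3

3


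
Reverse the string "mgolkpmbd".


Input: mgolkpmbd
Reading characters right to left:
  Position 8: 'd'
  Position 7: 'b'
  Position 6: 'm'
  Position 5: 'p'
  Position 4: 'k'
  Position 3: 'l'
  Position 2: 'o'
  Position 1: 'g'
  Position 0: 'm'
Reversed: dbmpklogm

dbmpklogm


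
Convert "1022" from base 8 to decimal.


Input: "1022" in base 8
Positional expansion:
  Digit '1' (value 1) x 8^3 = 512
  Digit '0' (value 0) x 8^2 = 0
  Digit '2' (value 2) x 8^1 = 16
  Digit '2' (value 2) x 8^0 = 2
Sum = 530

530


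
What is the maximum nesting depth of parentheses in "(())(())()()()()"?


Input: "(())(())()()()()"
Tracking depth:
  Position 0 '(': depth becomes 1
  Position 1 '(': depth becomes 2
  Position 2 ')': depth becomes 1
  Position 3 ')': depth becomes 0
  Position 4 '(': depth becomes 1
  Position 5 '(': depth becomes 2
  Position 6 ')': depth becomes 1
  Position 7 ')': depth becomes 0
  Position 8 '(': depth becomes 1
  Position 9 ')': depth becomes 0
  Position 10 '(': depth becomes 1
  Position 11 ')': depth becomes 0
  Position 12 '(': depth becomes 1
  Position 13 ')': depth becomes 0
  Position 14 '(': depth becomes 1
  Position 15 ')': depth becomes 0
Maximum depth reached: 2

2


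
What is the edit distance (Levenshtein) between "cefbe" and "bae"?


Computing edit distance: "cefbe" -> "bae"
DP table:
           b    a    e
      0    1    2    3
  c   1    1    2    3
  e   2    2    2    2
  f   3    3    3    3
  b   4    3    4    4
  e   5    4    4    4
Edit distance = dp[5][3] = 4

4


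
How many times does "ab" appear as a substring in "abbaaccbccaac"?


Searching for "ab" in "abbaaccbccaac"
Scanning each position:
  Position 0: "ab" => MATCH
  Position 1: "bb" => no
  Position 2: "ba" => no
  Position 3: "aa" => no
  Position 4: "ac" => no
  Position 5: "cc" => no
  Position 6: "cb" => no
  Position 7: "bc" => no
  Position 8: "cc" => no
  Position 9: "ca" => no
  Position 10: "aa" => no
  Position 11: "ac" => no
Total occurrences: 1

1


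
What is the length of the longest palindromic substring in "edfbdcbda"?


Input: "edfbdcbda"
Checking substrings for palindromes:
  No multi-char palindromic substrings found
Longest palindromic substring: "e" with length 1

1


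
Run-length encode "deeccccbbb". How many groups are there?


Input: deeccccbbb
Scanning for consecutive runs:
  Group 1: 'd' x 1 (positions 0-0)
  Group 2: 'e' x 2 (positions 1-2)
  Group 3: 'c' x 4 (positions 3-6)
  Group 4: 'b' x 3 (positions 7-9)
Total groups: 4

4


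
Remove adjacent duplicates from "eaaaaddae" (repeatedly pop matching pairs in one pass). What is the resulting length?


Input: eaaaaddae
Stack-based adjacent duplicate removal:
  Read 'e': push. Stack: e
  Read 'a': push. Stack: ea
  Read 'a': matches stack top 'a' => pop. Stack: e
  Read 'a': push. Stack: ea
  Read 'a': matches stack top 'a' => pop. Stack: e
  Read 'd': push. Stack: ed
  Read 'd': matches stack top 'd' => pop. Stack: e
  Read 'a': push. Stack: ea
  Read 'e': push. Stack: eae
Final stack: "eae" (length 3)

3


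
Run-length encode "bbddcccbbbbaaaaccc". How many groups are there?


Input: bbddcccbbbbaaaaccc
Scanning for consecutive runs:
  Group 1: 'b' x 2 (positions 0-1)
  Group 2: 'd' x 2 (positions 2-3)
  Group 3: 'c' x 3 (positions 4-6)
  Group 4: 'b' x 4 (positions 7-10)
  Group 5: 'a' x 4 (positions 11-14)
  Group 6: 'c' x 3 (positions 15-17)
Total groups: 6

6


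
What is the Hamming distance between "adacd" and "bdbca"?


Comparing "adacd" and "bdbca" position by position:
  Position 0: 'a' vs 'b' => differ
  Position 1: 'd' vs 'd' => same
  Position 2: 'a' vs 'b' => differ
  Position 3: 'c' vs 'c' => same
  Position 4: 'd' vs 'a' => differ
Total differences (Hamming distance): 3

3


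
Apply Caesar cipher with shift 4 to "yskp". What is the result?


Caesar cipher: shift "yskp" by 4
  'y' (pos 24) + 4 = pos 2 = 'c'
  's' (pos 18) + 4 = pos 22 = 'w'
  'k' (pos 10) + 4 = pos 14 = 'o'
  'p' (pos 15) + 4 = pos 19 = 't'
Result: cwot

cwot


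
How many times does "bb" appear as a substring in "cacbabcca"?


Searching for "bb" in "cacbabcca"
Scanning each position:
  Position 0: "ca" => no
  Position 1: "ac" => no
  Position 2: "cb" => no
  Position 3: "ba" => no
  Position 4: "ab" => no
  Position 5: "bc" => no
  Position 6: "cc" => no
  Position 7: "ca" => no
Total occurrences: 0

0


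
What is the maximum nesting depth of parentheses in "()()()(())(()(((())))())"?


Input: "()()()(())(()(((())))())"
Tracking depth:
  Position 0 '(': depth becomes 1
  Position 1 ')': depth becomes 0
  Position 2 '(': depth becomes 1
  Position 3 ')': depth becomes 0
  Position 4 '(': depth becomes 1
  Position 5 ')': depth becomes 0
  Position 6 '(': depth becomes 1
  Position 7 '(': depth becomes 2
  Position 8 ')': depth becomes 1
  Position 9 ')': depth becomes 0
  Position 10 '(': depth becomes 1
  Position 11 '(': depth becomes 2
  Position 12 ')': depth becomes 1
  Position 13 '(': depth becomes 2
  Position 14 '(': depth becomes 3
  Position 15 '(': depth becomes 4
  Position 16 '(': depth becomes 5
  Position 17 ')': depth becomes 4
  Position 18 ')': depth becomes 3
  Position 19 ')': depth becomes 2
  Position 20 ')': depth becomes 1
  Position 21 '(': depth becomes 2
  Position 22 ')': depth becomes 1
  Position 23 ')': depth becomes 0
Maximum depth reached: 5

5


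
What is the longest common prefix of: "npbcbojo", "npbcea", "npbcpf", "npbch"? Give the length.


Words: npbcbojo, npbcea, npbcpf, npbch
  Position 0: all 'n' => match
  Position 1: all 'p' => match
  Position 2: all 'b' => match
  Position 3: all 'c' => match
  Position 4: ('b', 'e', 'p', 'h') => mismatch, stop
LCP = "npbc" (length 4)

4


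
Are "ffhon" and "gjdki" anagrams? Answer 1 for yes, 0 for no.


Strings: "ffhon", "gjdki"
Sorted first:  ffhno
Sorted second: dgijk
Differ at position 0: 'f' vs 'd' => not anagrams

0


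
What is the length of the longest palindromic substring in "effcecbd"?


Input: "effcecbd"
Checking substrings for palindromes:
  [3:6] "cec" (len 3) => palindrome
  [1:3] "ff" (len 2) => palindrome
Longest palindromic substring: "cec" with length 3

3


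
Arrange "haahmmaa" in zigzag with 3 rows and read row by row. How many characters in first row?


Zigzag "haahmmaa" into 3 rows:
Placing characters:
  'h' => row 0
  'a' => row 1
  'a' => row 2
  'h' => row 1
  'm' => row 0
  'm' => row 1
  'a' => row 2
  'a' => row 1
Rows:
  Row 0: "hm"
  Row 1: "ahma"
  Row 2: "aa"
First row length: 2

2


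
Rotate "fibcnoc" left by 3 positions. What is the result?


Input: "fibcnoc", rotate left by 3
First 3 characters: "fib"
Remaining characters: "cnoc"
Concatenate remaining + first: "cnoc" + "fib" = "cnocfib"

cnocfib


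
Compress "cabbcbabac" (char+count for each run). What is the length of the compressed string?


Input: cabbcbabac
Runs:
  'c' x 1 => "c1"
  'a' x 1 => "a1"
  'b' x 2 => "b2"
  'c' x 1 => "c1"
  'b' x 1 => "b1"
  'a' x 1 => "a1"
  'b' x 1 => "b1"
  'a' x 1 => "a1"
  'c' x 1 => "c1"
Compressed: "c1a1b2c1b1a1b1a1c1"
Compressed length: 18

18


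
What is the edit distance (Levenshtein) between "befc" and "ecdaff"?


Computing edit distance: "befc" -> "ecdaff"
DP table:
           e    c    d    a    f    f
      0    1    2    3    4    5    6
  b   1    1    2    3    4    5    6
  e   2    1    2    3    4    5    6
  f   3    2    2    3    4    4    5
  c   4    3    2    3    4    5    5
Edit distance = dp[4][6] = 5

5


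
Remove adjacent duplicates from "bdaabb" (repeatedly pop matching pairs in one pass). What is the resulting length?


Input: bdaabb
Stack-based adjacent duplicate removal:
  Read 'b': push. Stack: b
  Read 'd': push. Stack: bd
  Read 'a': push. Stack: bda
  Read 'a': matches stack top 'a' => pop. Stack: bd
  Read 'b': push. Stack: bdb
  Read 'b': matches stack top 'b' => pop. Stack: bd
Final stack: "bd" (length 2)

2


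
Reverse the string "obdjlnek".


Input: obdjlnek
Reading characters right to left:
  Position 7: 'k'
  Position 6: 'e'
  Position 5: 'n'
  Position 4: 'l'
  Position 3: 'j'
  Position 2: 'd'
  Position 1: 'b'
  Position 0: 'o'
Reversed: kenljdbo

kenljdbo


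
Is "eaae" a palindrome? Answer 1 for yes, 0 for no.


Input: eaae
Reversed: eaae
  Compare pos 0 ('e') with pos 3 ('e'): match
  Compare pos 1 ('a') with pos 2 ('a'): match
Result: palindrome

1


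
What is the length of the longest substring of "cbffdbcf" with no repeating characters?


Input: "cbffdbcf"
Sliding window (track last position of each char):
  Position 0 ('c'): window [0,0] length 1 -- new best
  Position 1 ('b'): window [0,1] length 2 -- new best
  Position 2 ('f'): window [0,2] length 3 -- new best
  Position 3 ('f'): repeat (last at 2), move window start to 3
  Position 3 ('f'): window [3,3] length 1
  Position 4 ('d'): window [3,4] length 2
  Position 5 ('b'): window [3,5] length 3
  Position 6 ('c'): window [3,6] length 4 -- new best
  Position 7 ('f'): repeat (last at 3), move window start to 4
  Position 7 ('f'): window [4,7] length 4
Longest substring with no repeats: "fdbc" with length 4

4


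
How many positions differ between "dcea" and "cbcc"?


Comparing "dcea" and "cbcc" position by position:
  Position 0: 'd' vs 'c' => DIFFER
  Position 1: 'c' vs 'b' => DIFFER
  Position 2: 'e' vs 'c' => DIFFER
  Position 3: 'a' vs 'c' => DIFFER
Positions that differ: 4

4


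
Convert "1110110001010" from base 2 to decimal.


Input: "1110110001010" in base 2
Positional expansion:
  Digit '1' (value 1) x 2^12 = 4096
  Digit '1' (value 1) x 2^11 = 2048
  Digit '1' (value 1) x 2^10 = 1024
  Digit '0' (value 0) x 2^9 = 0
  Digit '1' (value 1) x 2^8 = 256
  Digit '1' (value 1) x 2^7 = 128
  Digit '0' (value 0) x 2^6 = 0
  Digit '0' (value 0) x 2^5 = 0
  Digit '0' (value 0) x 2^4 = 0
  Digit '1' (value 1) x 2^3 = 8
  Digit '0' (value 0) x 2^2 = 0
  Digit '1' (value 1) x 2^1 = 2
  Digit '0' (value 0) x 2^0 = 0
Sum = 7562

7562


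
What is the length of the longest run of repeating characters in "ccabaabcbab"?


Input: "ccabaabcbab"
Scanning for longest run:
  Position 1 ('c'): continues run of 'c', length=2
  Position 2 ('a'): new char, reset run to 1
  Position 3 ('b'): new char, reset run to 1
  Position 4 ('a'): new char, reset run to 1
  Position 5 ('a'): continues run of 'a', length=2
  Position 6 ('b'): new char, reset run to 1
  Position 7 ('c'): new char, reset run to 1
  Position 8 ('b'): new char, reset run to 1
  Position 9 ('a'): new char, reset run to 1
  Position 10 ('b'): new char, reset run to 1
Longest run: 'c' with length 2

2


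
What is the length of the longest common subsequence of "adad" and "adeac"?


LCS of "adad" and "adeac"
DP table:
           a    d    e    a    c
      0    0    0    0    0    0
  a   0    1    1    1    1    1
  d   0    1    2    2    2    2
  a   0    1    2    2    3    3
  d   0    1    2    2    3    3
LCS length = dp[4][5] = 3

3


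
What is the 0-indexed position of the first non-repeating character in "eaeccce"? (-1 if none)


Input: eaeccce
Character frequencies:
  'a': 1
  'c': 3
  'e': 3
Scanning left to right for freq == 1:
  Position 0 ('e'): freq=3, skip
  Position 1 ('a'): unique! => answer = 1

1


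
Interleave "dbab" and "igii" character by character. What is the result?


Interleaving "dbab" and "igii":
  Position 0: 'd' from first, 'i' from second => "di"
  Position 1: 'b' from first, 'g' from second => "bg"
  Position 2: 'a' from first, 'i' from second => "ai"
  Position 3: 'b' from first, 'i' from second => "bi"
Result: dibgaibi

dibgaibi


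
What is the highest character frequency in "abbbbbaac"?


Input: abbbbbaac
Character counts:
  'a': 3
  'b': 5
  'c': 1
Maximum frequency: 5

5


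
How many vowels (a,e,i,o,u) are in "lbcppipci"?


Input: lbcppipci
Checking each character:
  'l' at position 0: consonant
  'b' at position 1: consonant
  'c' at position 2: consonant
  'p' at position 3: consonant
  'p' at position 4: consonant
  'i' at position 5: vowel (running total: 1)
  'p' at position 6: consonant
  'c' at position 7: consonant
  'i' at position 8: vowel (running total: 2)
Total vowels: 2

2


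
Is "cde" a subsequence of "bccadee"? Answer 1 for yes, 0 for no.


Check if "cde" is a subsequence of "bccadee"
Greedy scan:
  Position 0 ('b'): no match needed
  Position 1 ('c'): matches sub[0] = 'c'
  Position 2 ('c'): no match needed
  Position 3 ('a'): no match needed
  Position 4 ('d'): matches sub[1] = 'd'
  Position 5 ('e'): matches sub[2] = 'e'
  Position 6 ('e'): no match needed
All 3 characters matched => is a subsequence

1


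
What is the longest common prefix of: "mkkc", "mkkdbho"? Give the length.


Words: mkkc, mkkdbho
  Position 0: all 'm' => match
  Position 1: all 'k' => match
  Position 2: all 'k' => match
  Position 3: ('c', 'd') => mismatch, stop
LCP = "mkk" (length 3)

3


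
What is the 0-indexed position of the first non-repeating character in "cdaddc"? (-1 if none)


Input: cdaddc
Character frequencies:
  'a': 1
  'c': 2
  'd': 3
Scanning left to right for freq == 1:
  Position 0 ('c'): freq=2, skip
  Position 1 ('d'): freq=3, skip
  Position 2 ('a'): unique! => answer = 2

2


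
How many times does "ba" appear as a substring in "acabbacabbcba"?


Searching for "ba" in "acabbacabbcba"
Scanning each position:
  Position 0: "ac" => no
  Position 1: "ca" => no
  Position 2: "ab" => no
  Position 3: "bb" => no
  Position 4: "ba" => MATCH
  Position 5: "ac" => no
  Position 6: "ca" => no
  Position 7: "ab" => no
  Position 8: "bb" => no
  Position 9: "bc" => no
  Position 10: "cb" => no
  Position 11: "ba" => MATCH
Total occurrences: 2

2


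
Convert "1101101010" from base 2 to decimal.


Input: "1101101010" in base 2
Positional expansion:
  Digit '1' (value 1) x 2^9 = 512
  Digit '1' (value 1) x 2^8 = 256
  Digit '0' (value 0) x 2^7 = 0
  Digit '1' (value 1) x 2^6 = 64
  Digit '1' (value 1) x 2^5 = 32
  Digit '0' (value 0) x 2^4 = 0
  Digit '1' (value 1) x 2^3 = 8
  Digit '0' (value 0) x 2^2 = 0
  Digit '1' (value 1) x 2^1 = 2
  Digit '0' (value 0) x 2^0 = 0
Sum = 874

874


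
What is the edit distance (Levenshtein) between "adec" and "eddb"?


Computing edit distance: "adec" -> "eddb"
DP table:
           e    d    d    b
      0    1    2    3    4
  a   1    1    2    3    4
  d   2    2    1    2    3
  e   3    2    2    2    3
  c   4    3    3    3    3
Edit distance = dp[4][4] = 3

3


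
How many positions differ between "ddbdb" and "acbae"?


Comparing "ddbdb" and "acbae" position by position:
  Position 0: 'd' vs 'a' => DIFFER
  Position 1: 'd' vs 'c' => DIFFER
  Position 2: 'b' vs 'b' => same
  Position 3: 'd' vs 'a' => DIFFER
  Position 4: 'b' vs 'e' => DIFFER
Positions that differ: 4

4


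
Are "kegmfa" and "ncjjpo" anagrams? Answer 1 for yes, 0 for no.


Strings: "kegmfa", "ncjjpo"
Sorted first:  aefgkm
Sorted second: cjjnop
Differ at position 0: 'a' vs 'c' => not anagrams

0


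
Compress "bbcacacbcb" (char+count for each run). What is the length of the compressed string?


Input: bbcacacbcb
Runs:
  'b' x 2 => "b2"
  'c' x 1 => "c1"
  'a' x 1 => "a1"
  'c' x 1 => "c1"
  'a' x 1 => "a1"
  'c' x 1 => "c1"
  'b' x 1 => "b1"
  'c' x 1 => "c1"
  'b' x 1 => "b1"
Compressed: "b2c1a1c1a1c1b1c1b1"
Compressed length: 18

18


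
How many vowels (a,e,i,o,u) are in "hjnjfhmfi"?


Input: hjnjfhmfi
Checking each character:
  'h' at position 0: consonant
  'j' at position 1: consonant
  'n' at position 2: consonant
  'j' at position 3: consonant
  'f' at position 4: consonant
  'h' at position 5: consonant
  'm' at position 6: consonant
  'f' at position 7: consonant
  'i' at position 8: vowel (running total: 1)
Total vowels: 1

1


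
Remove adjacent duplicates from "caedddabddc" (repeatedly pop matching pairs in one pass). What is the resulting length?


Input: caedddabddc
Stack-based adjacent duplicate removal:
  Read 'c': push. Stack: c
  Read 'a': push. Stack: ca
  Read 'e': push. Stack: cae
  Read 'd': push. Stack: caed
  Read 'd': matches stack top 'd' => pop. Stack: cae
  Read 'd': push. Stack: caed
  Read 'a': push. Stack: caeda
  Read 'b': push. Stack: caedab
  Read 'd': push. Stack: caedabd
  Read 'd': matches stack top 'd' => pop. Stack: caedab
  Read 'c': push. Stack: caedabc
Final stack: "caedabc" (length 7)

7
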